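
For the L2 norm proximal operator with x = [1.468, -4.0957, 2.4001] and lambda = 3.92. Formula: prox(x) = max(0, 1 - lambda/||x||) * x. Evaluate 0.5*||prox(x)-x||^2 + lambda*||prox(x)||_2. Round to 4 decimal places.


Step 1: Compute ||x||.
||x|| = 4.9689
Step 2: Compute scaling factor.
scale = max(0, 1 - 3.92/4.9689) = 0.2111
Step 3: prox(x) = [0.3099, -0.8646, 0.5067]
||prox(x)|| = 1.0489
Step 4: Proximal objective.
0.5*||prox-x||^2 = 7.6832
lambda*||prox|| = 4.1117
Total = 11.795


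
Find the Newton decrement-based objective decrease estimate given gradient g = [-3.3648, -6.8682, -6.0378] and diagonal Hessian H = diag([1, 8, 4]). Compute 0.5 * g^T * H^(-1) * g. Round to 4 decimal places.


Step 1: H is diagonal, so H^(-1) * g = [-3.3648, -0.8585, -1.5095].
Step 2: g^T H^(-1) g = sum_i g_i^2 / H_ii
  = (-3.3648)^2/1 + (-6.8682)^2/8 + (-6.0378)^2/4
  = 11.3219 + 5.8965 + 9.1138 = 26.3322
Step 3: Objective decrease = 0.5 * g^T H^(-1) g = 13.1661


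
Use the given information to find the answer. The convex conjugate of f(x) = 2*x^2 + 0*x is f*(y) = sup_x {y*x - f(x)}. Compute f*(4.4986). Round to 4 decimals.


f*(y) = sup_x {y*x - a*x^2 - b*x} = sup_x {(y-b)*x - a*x^2}
FOC: (y - b) - 2a*x = 0 => x* = (y - b)/(2a)
x* = (4.4986 - 0)/(2*2) = 1.1247
f*(4.4986) = (y-b)^2/(4a) = (4.4986 - 0)^2/(4*2)
= 20.2374/8 = 2.5297


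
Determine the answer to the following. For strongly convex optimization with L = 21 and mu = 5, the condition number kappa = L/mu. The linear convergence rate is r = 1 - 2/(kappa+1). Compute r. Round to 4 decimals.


Step 1: Compute the condition number.
kappa = L/mu = 21/5 = 4.2
Step 2: Compute the convergence rate.
r = 1 - 2/(kappa + 1) = 1 - 2*mu/(L + mu) = (L - mu)/(L + mu) = 16/26 = 0.6154


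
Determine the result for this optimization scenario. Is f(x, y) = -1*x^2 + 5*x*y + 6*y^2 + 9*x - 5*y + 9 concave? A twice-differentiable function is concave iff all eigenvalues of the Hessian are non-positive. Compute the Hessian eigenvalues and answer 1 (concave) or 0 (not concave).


The Hessian of f(x,y) = -1*x^2 + 5*x*y + 6*y^2 + 9*x - 5*y + 9 is:
H = [[-2, 5], [5, 12]]
Trace = -2 + 12 = 10
Determinant = -2*12 - (5)^2 = -49
Discriminant = (10)^2 - 4*-49 = 296.0
Eigenvalues: lambda_1 = -3.6023, lambda_2 = 13.6023
The function is not concave.

0


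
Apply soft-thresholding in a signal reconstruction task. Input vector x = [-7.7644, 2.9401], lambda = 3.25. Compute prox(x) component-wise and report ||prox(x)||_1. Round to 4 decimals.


Soft-thresholding with lambda = 3.25:
prox(-7.7644) = sign(-7.7644)*max(|-7.7644| - 3.25, 0) = -4.5144
prox(2.9401) = sign(2.9401)*max(|2.9401| - 3.25, 0) = 0.0
prox(x) = [-4.5144, 0.0]
||prox(x)||_1 = 4.5144 + 0.0 = 4.5144


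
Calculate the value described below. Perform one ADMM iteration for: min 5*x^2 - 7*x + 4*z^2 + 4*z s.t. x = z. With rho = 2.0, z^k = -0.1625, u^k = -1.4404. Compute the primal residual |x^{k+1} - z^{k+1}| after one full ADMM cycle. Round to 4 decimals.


ADMM iteration with rho = 2.0, z^k = -0.1625, u^k = -1.4404
Step 1: x-update.
Minimize 5*x^2 - 7*x + (2.0/2)*(x + 0.1625 - 1.4404)^2
FOC: (2*5 + 2.0)*x = 7 + 2.0*(-0.1625 + 1.4404)
x^{k+1} = 0.7963
Step 2: z-update.
Minimize 4*z^2 + 4*z + (2.0/2)*(0.7963 - z - 1.4404)^2
FOC: (2*4 + 2.0)*z = -4 + 2.0*(0.7963 - 1.4404)
z^{k+1} = -0.5288
Step 3: u-update.
u^{k+1} = -1.4404 + 0.7963 + 0.5288 = -0.1153
Step 4: Primal residual = |0.7963 + 0.5288| = 1.3251


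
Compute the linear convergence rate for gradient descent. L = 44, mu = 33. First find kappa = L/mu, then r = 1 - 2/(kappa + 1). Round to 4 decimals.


Step 1: Compute the condition number.
kappa = L/mu = 44/33 = 1.3333
Step 2: Compute the convergence rate.
r = 1 - 2/(kappa + 1) = 1 - 2*mu/(L + mu) = (L - mu)/(L + mu) = 11/77 = 0.1429


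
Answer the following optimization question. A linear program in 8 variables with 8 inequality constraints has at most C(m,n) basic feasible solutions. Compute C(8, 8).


Each vertex corresponds to some choice of n active constraints out of m, so the number of vertices is at most C(m, n) = m! / (n!(m-n)!).
m = 8, n = 8
Numerator: 8 * 7 * 6 * 5 * 4 * 3 * 2 * 1
Denominator: 8! = 40320
C(8, 8) = 1


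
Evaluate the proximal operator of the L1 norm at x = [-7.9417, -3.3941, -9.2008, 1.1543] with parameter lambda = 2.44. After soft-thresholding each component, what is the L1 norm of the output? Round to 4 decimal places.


Soft-thresholding with lambda = 2.44:
prox(-7.9417) = sign(-7.9417)*max(|-7.9417| - 2.44, 0) = -5.5017
prox(-3.3941) = sign(-3.3941)*max(|-3.3941| - 2.44, 0) = -0.9541
prox(-9.2008) = sign(-9.2008)*max(|-9.2008| - 2.44, 0) = -6.7608
prox(1.1543) = sign(1.1543)*max(|1.1543| - 2.44, 0) = 0.0
prox(x) = [-5.5017, -0.9541, -6.7608, 0.0]
||prox(x)||_1 = 5.5017 + 0.9541 + 6.7608 + 0.0 = 13.2166


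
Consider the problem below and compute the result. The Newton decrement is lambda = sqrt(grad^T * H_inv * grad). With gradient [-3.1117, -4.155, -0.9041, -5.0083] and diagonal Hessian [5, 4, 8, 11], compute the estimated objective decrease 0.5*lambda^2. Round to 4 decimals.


Step 1: H is diagonal, so H^(-1) * g = [-0.6223, -1.0388, -0.113, -0.4553].
Step 2: g^T H^(-1) g = sum_i g_i^2 / H_ii
  = (-3.1117)^2/5 + (-4.155)^2/4 + (-0.9041)^2/8 + (-5.0083)^2/11
  = 1.9365 + 4.316 + 0.1022 + 2.2803 = 8.635
Step 3: Objective decrease = 0.5 * g^T H^(-1) g = 4.3175


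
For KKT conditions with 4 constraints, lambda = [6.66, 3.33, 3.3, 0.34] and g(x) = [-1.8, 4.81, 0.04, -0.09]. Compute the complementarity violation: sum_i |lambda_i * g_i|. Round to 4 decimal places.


KKT complementary slackness check:
lambda_1 * g_1 = 6.66 * -1.8 = -11.988
lambda_2 * g_2 = 3.33 * 4.81 = 16.0173
lambda_3 * g_3 = 3.3 * 0.04 = 0.132
lambda_4 * g_4 = 0.34 * -0.09 = -0.0306
Total violation = 11.988 + 16.0173 + 0.132 + 0.0306 = 28.1679


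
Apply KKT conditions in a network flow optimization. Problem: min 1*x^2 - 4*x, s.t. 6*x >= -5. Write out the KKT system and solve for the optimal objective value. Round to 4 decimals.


Step 1: Try lambda = 0 (constraint inactive).
Stationarity: 2*1*x - 4 = 0
x* = 4/(2*1) = 2.0
Check constraint: 6*2.0 = 12.0 >= -5 -- satisfied.
Step 2: Compute optimal value.
f(x*) = 1*2.0^2 - 4*2.0 = -4.0


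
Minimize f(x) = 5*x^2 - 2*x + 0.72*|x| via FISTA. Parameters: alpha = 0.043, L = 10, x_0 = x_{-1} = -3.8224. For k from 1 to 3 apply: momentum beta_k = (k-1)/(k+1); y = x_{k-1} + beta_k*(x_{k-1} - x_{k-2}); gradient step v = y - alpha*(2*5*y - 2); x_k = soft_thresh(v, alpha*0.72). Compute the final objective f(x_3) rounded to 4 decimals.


FISTA on f(x) = 5*x^2 - 2*x + 0.72*|x|
L = 10, alpha = 0.043
Iteration 1: beta = 0.0, y = -3.8224 + 0.0*(-3.8224 + 3.8224) = -3.8224
  grad(y) = -40.224, v = y - alpha*grad = -2.0928
  prox(v) = soft_thresh(-2.0928, 0.031) = -2.0618
Iteration 2: beta = 0.3333, y = -2.0618 + 0.3333*(-2.0618 + 3.8224) = -1.4749
  grad(y) = -16.7494, v = y - alpha*grad = -0.7547
  prox(v) = soft_thresh(-0.7547, 0.031) = -0.7238
Iteration 3: beta = 0.5, y = -0.7238 + 0.5*(-0.7238 + 2.0618) = -0.0547
  grad(y) = -2.5473, v = y - alpha*grad = 0.0548
  prox(v) = soft_thresh(0.0548, 0.031) = 0.0238
f(x_3) = 5*0.0238^2 - 2*0.0238 + 0.72*|0.0238| = -0.0277


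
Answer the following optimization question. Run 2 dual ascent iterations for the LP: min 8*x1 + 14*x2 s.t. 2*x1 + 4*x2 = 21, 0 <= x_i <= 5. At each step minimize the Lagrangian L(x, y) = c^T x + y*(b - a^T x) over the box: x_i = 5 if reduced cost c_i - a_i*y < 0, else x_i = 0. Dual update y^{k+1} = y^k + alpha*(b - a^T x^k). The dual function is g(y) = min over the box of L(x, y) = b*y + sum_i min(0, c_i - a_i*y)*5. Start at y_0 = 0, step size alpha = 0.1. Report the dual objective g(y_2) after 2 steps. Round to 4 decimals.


Dual ascent for LP: min 8*x1 + 14*x2, 2*x1 + 4*x2 = 21, 0 <= x_i <= 5
Step 1: y^k = 0.0, reduced costs: (8.0, 14.0)
  x^k = (0.0, 0.0), subgradient = b - a^T x = 21.0
  y^{k+1} = 0.0 + 0.1*21.0 = 2.1
Step 2: y^k = 2.1, reduced costs: (3.8, 5.6)
  x^k = (0.0, 0.0), subgradient = b - a^T x = 21.0
  y^{k+1} = 2.1 + 0.1*21.0 = 4.2
Dual objective at y_2 = 4.2: reduced costs (-0.4, -2.8), box minimizer x = (5.0, 5.0)
g(y_2) = b*y + (c1 - a1*y)*x1 + (c2 - a2*y)*x2 = 21*4.2 + (-0.4)*5.0 + (-2.8)*5.0 = 88.2 - 2.0 - 14.0 = 72.2


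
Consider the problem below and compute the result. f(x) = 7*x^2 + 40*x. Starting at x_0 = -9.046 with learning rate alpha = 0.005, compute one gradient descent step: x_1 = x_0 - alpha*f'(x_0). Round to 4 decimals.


We compute the gradient at x_0 and apply the update.
f'(x) = 14*x + 40
f'(-9.046) = 14*-9.046 + 40 = -86.644
x_1 = -9.046 - 0.005*-86.644 = -8.6128


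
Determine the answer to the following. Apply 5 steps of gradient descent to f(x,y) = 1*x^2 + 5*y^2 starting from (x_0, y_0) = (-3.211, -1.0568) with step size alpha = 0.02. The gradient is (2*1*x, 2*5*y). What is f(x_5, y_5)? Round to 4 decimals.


Gradient descent on f(x,y) = 1*x^2 + 5*y^2.
Starting point: (-3.211, -1.0568), alpha = 0.02
Step 1: grad_x = 2*1*-3.211 = -6.422, grad_y = 2*5*-1.0568 = -10.568
  x_1 = -3.211 - 0.02*-6.422 = -3.0826
  y_1 = -1.0568 - 0.02*-10.568 = -0.8454
Step 2: grad_x = 2*1*-3.0826 = -6.1651, grad_y = 2*5*-0.8454 = -8.4544
  x_2 = -3.0826 - 0.02*-6.1651 = -2.9593
  y_2 = -0.8454 - 0.02*-8.4544 = -0.6764
Step 3: grad_x = 2*1*-2.9593 = -5.9185, grad_y = 2*5*-0.6764 = -6.7635
  x_3 = -2.9593 - 0.02*-5.9185 = -2.8409
  y_3 = -0.6764 - 0.02*-6.7635 = -0.5411
Step 4: grad_x = 2*1*-2.8409 = -5.6818, grad_y = 2*5*-0.5411 = -5.4108
  x_4 = -2.8409 - 0.02*-5.6818 = -2.7273
  y_4 = -0.5411 - 0.02*-5.4108 = -0.4329
Step 5: grad_x = 2*1*-2.7273 = -5.4545, grad_y = 2*5*-0.4329 = -4.3287
  x_5 = -2.7273 - 0.02*-5.4545 = -2.6182
  y_5 = -0.4329 - 0.02*-4.3287 = -0.3463
f(-2.6182, -0.3463) = 1*(-2.6182)^2 + 5*(-0.3463)^2 = 7.4544


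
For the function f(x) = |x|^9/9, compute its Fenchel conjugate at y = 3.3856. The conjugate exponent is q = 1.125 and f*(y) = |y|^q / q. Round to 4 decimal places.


The conjugate exponent q satisfies 1/p + 1/q = 1.
p = 9, so q = 9/(9 - 1) = 1.125
|y|^q = 3.3856^1.125 = 3.9431
f*(3.3856) = 3.9431 / 1.125 = 3.505


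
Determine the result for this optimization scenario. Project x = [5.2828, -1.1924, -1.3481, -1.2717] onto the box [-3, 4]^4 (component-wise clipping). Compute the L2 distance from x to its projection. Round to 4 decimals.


Project each component onto [-3, 4].
clip(5.2828) = 4.0, clip(-1.1924) = -1.1924, clip(-1.3481) = -1.3481, clip(-1.2717) = -1.2717
Projection = [4.0, -1.1924, -1.3481, -1.2717]
Squared diffs: [1.6456, 0.0, 0.0, 0.0]
Distance = sqrt(1.6456) = 1.2828


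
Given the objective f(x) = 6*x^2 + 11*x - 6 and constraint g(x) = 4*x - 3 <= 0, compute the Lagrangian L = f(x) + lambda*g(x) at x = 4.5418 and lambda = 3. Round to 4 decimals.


Step 1: Evaluate f(x).
f(4.5418) = 6*4.5418^2 + 11*4.5418 - 6 = 167.7275
Step 2: Evaluate g(x).
g(4.5418) = 4*4.5418 - 3 = 15.1672
Step 3: Compute Lagrangian.
L = 167.7275 + 3*15.1672 = 213.2291


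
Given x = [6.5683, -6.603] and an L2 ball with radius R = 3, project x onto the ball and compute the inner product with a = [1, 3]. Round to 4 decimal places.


Step 1: Compute ||x|| (intermediates to 6 decimals).
||x|| = sqrt(6.5683^2 + (-6.603)^2) = 9.313548
Step 2: Project.
Since ||x|| > R, scale = R/||x|| = 3/9.313548 = 0.322111, proj(x) = scale * x
proj(x) = [2.115722, -2.126899]
Step 3: Dot product.
a^T * proj(x) = 1*2.115722 + 3*(-2.126899) = -4.265


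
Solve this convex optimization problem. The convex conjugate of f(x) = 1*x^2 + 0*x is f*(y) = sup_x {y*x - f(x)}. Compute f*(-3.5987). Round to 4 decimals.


f*(y) = sup_x {y*x - a*x^2 - b*x} = sup_x {(y-b)*x - a*x^2}
FOC: (y - b) - 2a*x = 0 => x* = (y - b)/(2a)
x* = (-3.5987 - 0)/(2*1) = -1.7994
f*(-3.5987) = (y-b)^2/(4a) = (-3.5987 - 0)^2/(4*1)
= 12.9506/4 = 3.2377


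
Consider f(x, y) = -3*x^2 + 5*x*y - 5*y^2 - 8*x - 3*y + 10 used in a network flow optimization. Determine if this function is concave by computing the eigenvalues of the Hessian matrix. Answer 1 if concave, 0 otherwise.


The Hessian of f(x,y) = -3*x^2 + 5*x*y - 5*y^2 - 8*x - 3*y + 10 is:
H = [[-6, 5], [5, -10]]
Trace = -6 - 10 = -16
Determinant = -6*-10 - (5)^2 = 35
Discriminant = (-16)^2 - 4*35 = 116.0
Eigenvalues: lambda_1 = -13.3852, lambda_2 = -2.6148
The function is concave.

1


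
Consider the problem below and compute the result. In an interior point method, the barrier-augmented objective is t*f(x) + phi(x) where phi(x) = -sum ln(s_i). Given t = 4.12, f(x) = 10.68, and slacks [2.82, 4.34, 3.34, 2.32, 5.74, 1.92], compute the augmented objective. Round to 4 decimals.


Step 1: Compute log-barrier.
ln values: [1.0367, 1.4679, 1.206, 0.8416, 1.7475, 0.6523]
phi = -(1.0367 + 1.4679 + 1.206 + 0.8416 + 1.7475 + 0.6523) = -6.9519
Step 2: Compute augmented objective.
t*f(x) = 4.12*10.68 = 44.0016
Total = 44.0016 - 6.9519 = 37.0497


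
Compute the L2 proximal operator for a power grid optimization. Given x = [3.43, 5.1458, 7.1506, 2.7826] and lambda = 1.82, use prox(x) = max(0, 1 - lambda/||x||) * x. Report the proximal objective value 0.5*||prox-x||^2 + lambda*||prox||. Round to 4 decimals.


Step 1: Compute ||x||.
||x|| = 9.8549
Step 2: Compute scaling factor.
scale = max(0, 1 - 1.82/9.8549) = 0.8153
Step 3: prox(x) = [2.7965, 4.1955, 5.83, 2.2687]
||prox(x)|| = 8.0349
Step 4: Proximal objective.
0.5*||prox-x||^2 = 1.6562
lambda*||prox|| = 14.6235
Total = 16.2796


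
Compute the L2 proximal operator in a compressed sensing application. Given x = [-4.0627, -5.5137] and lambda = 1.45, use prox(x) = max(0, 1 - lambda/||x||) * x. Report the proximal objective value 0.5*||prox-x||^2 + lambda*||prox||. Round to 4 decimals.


Step 1: Compute ||x||.
||x|| = 6.8488
Step 2: Compute scaling factor.
scale = max(0, 1 - 1.45/6.8488) = 0.7883
Step 3: prox(x) = [-3.2026, -4.3464]
||prox(x)|| = 5.3988
Step 4: Proximal objective.
0.5*||prox-x||^2 = 1.0513
lambda*||prox|| = 7.8283
Total = 8.8795


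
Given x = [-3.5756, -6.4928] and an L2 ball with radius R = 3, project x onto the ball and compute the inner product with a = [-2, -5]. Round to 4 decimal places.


Step 1: Compute ||x|| (intermediates to 6 decimals).
||x|| = sqrt((-3.5756)^2 + (-6.4928)^2) = 7.412244
Step 2: Project.
Since ||x|| > R, scale = R/||x|| = 3/7.412244 = 0.404736, proj(x) = scale * x
proj(x) = [-1.447174, -2.62787]
Step 3: Dot product.
a^T * proj(x) = -2*(-1.447174) - 5*(-2.62787) = 16.0337


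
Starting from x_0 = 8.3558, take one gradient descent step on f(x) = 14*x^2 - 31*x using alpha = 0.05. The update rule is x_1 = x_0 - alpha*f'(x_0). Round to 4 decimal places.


We compute the gradient at x_0 and apply the update.
f'(x) = 28*x - 31
f'(8.3558) = 28*8.3558 - 31 = 202.9624
x_1 = 8.3558 - 0.05*202.9624 = -1.7923


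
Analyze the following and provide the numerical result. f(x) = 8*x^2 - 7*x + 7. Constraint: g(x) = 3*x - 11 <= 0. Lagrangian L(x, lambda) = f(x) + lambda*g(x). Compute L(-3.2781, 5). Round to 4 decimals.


Step 1: Evaluate f(x).
f(-3.2781) = 8*(-3.2781)^2 - 7*(-3.2781) + 7 = 115.9142
Step 2: Evaluate g(x).
g(-3.2781) = 3*-3.2781 - 11 = -20.8343
Step 3: Compute Lagrangian.
L = 115.9142 + 5*-20.8343 = 11.7427


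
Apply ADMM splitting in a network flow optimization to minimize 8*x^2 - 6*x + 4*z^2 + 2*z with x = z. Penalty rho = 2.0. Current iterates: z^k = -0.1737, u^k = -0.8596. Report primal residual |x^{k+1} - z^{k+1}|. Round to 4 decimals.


ADMM iteration with rho = 2.0, z^k = -0.1737, u^k = -0.8596
Step 1: x-update.
Minimize 8*x^2 - 6*x + (2.0/2)*(x + 0.1737 - 0.8596)^2
FOC: (2*8 + 2.0)*x = 6 + 2.0*(-0.1737 + 0.8596)
x^{k+1} = 0.4095
Step 2: z-update.
Minimize 4*z^2 + 2*z + (2.0/2)*(0.4095 - z - 0.8596)^2
FOC: (2*4 + 2.0)*z = -2 + 2.0*(0.4095 - 0.8596)
z^{k+1} = -0.29
Step 3: u-update.
u^{k+1} = -0.8596 + 0.4095 + 0.29 = -0.16
Step 4: Primal residual = |0.4095 + 0.29| = 0.6996


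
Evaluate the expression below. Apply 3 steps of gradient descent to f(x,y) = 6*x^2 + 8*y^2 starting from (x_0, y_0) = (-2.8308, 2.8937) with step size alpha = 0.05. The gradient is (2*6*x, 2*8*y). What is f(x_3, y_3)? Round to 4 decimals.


Gradient descent on f(x,y) = 6*x^2 + 8*y^2.
Starting point: (-2.8308, 2.8937), alpha = 0.05
Step 1: grad_x = 2*6*-2.8308 = -33.9696, grad_y = 2*8*2.8937 = 46.2992
  x_1 = -2.8308 - 0.05*-33.9696 = -1.1323
  y_1 = 2.8937 - 0.05*46.2992 = 0.5787
Step 2: grad_x = 2*6*-1.1323 = -13.5878, grad_y = 2*8*0.5787 = 9.2598
  x_2 = -1.1323 - 0.05*-13.5878 = -0.4529
  y_2 = 0.5787 - 0.05*9.2598 = 0.1157
Step 3: grad_x = 2*6*-0.4529 = -5.4351, grad_y = 2*8*0.1157 = 1.852
  x_3 = -0.4529 - 0.05*-5.4351 = -0.1812
  y_3 = 0.1157 - 0.05*1.852 = 0.0231
f(-0.1812, 0.0231) = 6*(-0.1812)^2 + 8*0.0231^2 = 0.2012


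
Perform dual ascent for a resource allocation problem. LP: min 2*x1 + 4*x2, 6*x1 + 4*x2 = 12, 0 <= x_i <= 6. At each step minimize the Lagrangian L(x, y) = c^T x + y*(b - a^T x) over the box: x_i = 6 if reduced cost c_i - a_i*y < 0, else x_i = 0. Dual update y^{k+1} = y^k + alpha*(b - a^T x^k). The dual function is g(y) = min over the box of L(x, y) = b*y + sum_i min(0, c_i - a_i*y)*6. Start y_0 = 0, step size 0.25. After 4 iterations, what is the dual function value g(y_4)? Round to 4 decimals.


Dual ascent for LP: min 2*x1 + 4*x2, 6*x1 + 4*x2 = 12, 0 <= x_i <= 6
Step 1: y^k = 0.0, reduced costs: (2.0, 4.0)
  x^k = (0.0, 0.0), subgradient = b - a^T x = 12.0
  y^{k+1} = 0.0 + 0.25*12.0 = 3.0
Step 2: y^k = 3.0, reduced costs: (-16.0, -8.0)
  x^k = (6.0, 6.0), subgradient = b - a^T x = -48.0
  y^{k+1} = 3.0 + 0.25*-48.0 = -9.0
Step 3: y^k = -9.0, reduced costs: (56.0, 40.0)
  x^k = (0.0, 0.0), subgradient = b - a^T x = 12.0
  y^{k+1} = -9.0 + 0.25*12.0 = -6.0
Step 4: y^k = -6.0, reduced costs: (38.0, 28.0)
  x^k = (0.0, 0.0), subgradient = b - a^T x = 12.0
  y^{k+1} = -6.0 + 0.25*12.0 = -3.0
Dual objective at y_4 = -3.0: reduced costs (20.0, 16.0), box minimizer x = (0.0, 0.0)
g(y_4) = b*y + (c1 - a1*y)*x1 + (c2 - a2*y)*x2 = 12*(-3.0) + 20.0*0.0 + 16.0*0.0 = -36.0 + 0.0 + 0.0 = -36.0


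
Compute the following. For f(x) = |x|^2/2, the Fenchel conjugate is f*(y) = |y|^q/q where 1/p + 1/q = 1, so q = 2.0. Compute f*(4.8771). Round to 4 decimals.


The conjugate exponent q satisfies 1/p + 1/q = 1.
p = 2, so q = 2/(2 - 1) = 2.0
|y|^q = 4.8771^2.0 = 23.7861
f*(4.8771) = 23.7861 / 2.0 = 11.8931


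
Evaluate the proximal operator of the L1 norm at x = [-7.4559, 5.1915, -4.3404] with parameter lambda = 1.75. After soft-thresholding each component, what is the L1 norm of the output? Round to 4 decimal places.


Soft-thresholding with lambda = 1.75:
prox(-7.4559) = sign(-7.4559)*max(|-7.4559| - 1.75, 0) = -5.7059
prox(5.1915) = sign(5.1915)*max(|5.1915| - 1.75, 0) = 3.4415
prox(-4.3404) = sign(-4.3404)*max(|-4.3404| - 1.75, 0) = -2.5904
prox(x) = [-5.7059, 3.4415, -2.5904]
||prox(x)||_1 = 5.7059 + 3.4415 + 2.5904 = 11.7378


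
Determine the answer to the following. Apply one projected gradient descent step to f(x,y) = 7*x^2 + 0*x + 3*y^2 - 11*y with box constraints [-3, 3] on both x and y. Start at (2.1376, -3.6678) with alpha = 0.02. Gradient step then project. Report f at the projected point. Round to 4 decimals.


Step 1: Compute gradient at (2.1376, -3.6678).
grad_x = 2*7*2.1376 + 0 = 29.9264
grad_y = 2*3*-3.6678 - 11 = -33.0068
Step 2: Gradient step.
x_raw = 2.1376 - 0.02*29.9264 = 1.5391
y_raw = -3.6678 - 0.02*-33.0068 = -3.0077
Step 3: Project onto [-3, 3].
x_proj = clip(1.5391) = 1.5391
y_proj = clip(-3.0077) = -3.0
Step 4: Evaluate f.
f(1.5391, -3.0) = 76.5812


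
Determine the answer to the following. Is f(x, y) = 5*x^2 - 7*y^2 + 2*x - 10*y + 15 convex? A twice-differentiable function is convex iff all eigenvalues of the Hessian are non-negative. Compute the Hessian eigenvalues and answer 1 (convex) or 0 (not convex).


The Hessian of f(x,y) = 5*x^2 - 7*y^2 + 2*x - 10*y + 15 is:
H = [[10, 0], [0, -14]]
Trace = 10 - 14 = -4
Determinant = 10*-14 - (0)^2 = -140
Discriminant = (-4)^2 - 4*-140 = 576.0
Eigenvalues: lambda_1 = -14.0, lambda_2 = 10.0
The function is not convex.

0


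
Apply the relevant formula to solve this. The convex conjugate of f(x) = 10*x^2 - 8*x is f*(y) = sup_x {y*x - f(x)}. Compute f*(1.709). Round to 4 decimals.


f*(y) = sup_x {y*x - a*x^2 - b*x} = sup_x {(y-b)*x - a*x^2}
FOC: (y - b) - 2a*x = 0 => x* = (y - b)/(2a)
x* = (1.709 + 8)/(2*10) = 0.4855
f*(1.709) = (y-b)^2/(4a) = (1.709 + 8)^2/(4*10)
= 94.2647/40 = 2.3566


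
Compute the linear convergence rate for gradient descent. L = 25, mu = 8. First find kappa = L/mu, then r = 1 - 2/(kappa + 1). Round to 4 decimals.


Step 1: Compute the condition number.
kappa = L/mu = 25/8 = 3.125
Step 2: Compute the convergence rate.
r = 1 - 2/(kappa + 1) = 1 - 2*mu/(L + mu) = (L - mu)/(L + mu) = 17/33 = 0.5152


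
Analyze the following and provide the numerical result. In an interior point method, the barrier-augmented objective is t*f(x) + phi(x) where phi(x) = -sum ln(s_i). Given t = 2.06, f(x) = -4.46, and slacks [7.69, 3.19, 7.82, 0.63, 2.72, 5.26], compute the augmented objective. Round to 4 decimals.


Step 1: Compute log-barrier.
ln values: [2.0399, 1.16, 2.0567, -0.462, 1.0006, 1.6601]
phi = -(2.0399 + 1.16 + 2.0567 - 0.462 + 1.0006 + 1.6601) = -7.4554
Step 2: Compute augmented objective.
t*f(x) = 2.06*-4.46 = -9.1876
Total = -9.1876 - 7.4554 = -16.643


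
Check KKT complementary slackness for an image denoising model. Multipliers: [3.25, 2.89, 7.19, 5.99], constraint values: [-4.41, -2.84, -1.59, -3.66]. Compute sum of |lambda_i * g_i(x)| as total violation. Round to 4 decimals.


KKT complementary slackness check:
lambda_1 * g_1 = 3.25 * -4.41 = -14.3325
lambda_2 * g_2 = 2.89 * -2.84 = -8.2076
lambda_3 * g_3 = 7.19 * -1.59 = -11.4321
lambda_4 * g_4 = 5.99 * -3.66 = -21.9234
Total violation = 14.3325 + 8.2076 + 11.4321 + 21.9234 = 55.8956


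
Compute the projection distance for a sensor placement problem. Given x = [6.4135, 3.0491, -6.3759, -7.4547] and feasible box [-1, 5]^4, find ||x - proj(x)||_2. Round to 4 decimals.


Project each component onto [-1, 5].
clip(6.4135) = 5.0, clip(3.0491) = 3.0491, clip(-6.3759) = -1.0, clip(-7.4547) = -1.0
Projection = [5.0, 3.0491, -1.0, -1.0]
Squared diffs: [1.998, 0.0, 28.9003, 41.6632]
Distance = sqrt(72.5615) = 8.5183


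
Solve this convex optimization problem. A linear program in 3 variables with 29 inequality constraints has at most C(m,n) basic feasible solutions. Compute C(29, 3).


Each vertex corresponds to some choice of n active constraints out of m, so the number of vertices is at most C(m, n) = m! / (n!(m-n)!).
m = 29, n = 3
Numerator: 29 * 28 * 27
Denominator: 3! = 6
C(29, 3) = 3654


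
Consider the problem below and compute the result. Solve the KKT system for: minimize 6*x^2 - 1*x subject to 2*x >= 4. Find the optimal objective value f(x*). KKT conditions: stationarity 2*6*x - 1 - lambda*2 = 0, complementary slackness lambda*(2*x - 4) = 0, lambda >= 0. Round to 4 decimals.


Step 1: Try lambda = 0 (constraint inactive).
x_unc = 1/(2*6) = 0.0833
Check: 2*0.0833 = 0.1666 < 4 -- violated!
Step 2: Constraint must be active: 2*x = 4
x* = 4/2 = 2.0
lambda = (2*6*2.0 - 1)/2 = 11.5
Step 3: Compute optimal value.
f(x*) = 6*2.0^2 - 1*2.0 = 22.0


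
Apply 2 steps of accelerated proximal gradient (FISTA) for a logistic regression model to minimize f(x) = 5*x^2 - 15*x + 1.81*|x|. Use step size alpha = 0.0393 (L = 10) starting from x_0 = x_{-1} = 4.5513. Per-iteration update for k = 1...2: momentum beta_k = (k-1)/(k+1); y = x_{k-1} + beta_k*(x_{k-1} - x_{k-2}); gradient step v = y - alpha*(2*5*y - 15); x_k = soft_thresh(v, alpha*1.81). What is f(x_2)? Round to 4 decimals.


FISTA on f(x) = 5*x^2 - 15*x + 1.81*|x|
L = 10, alpha = 0.0393
Iteration 1: beta = 0.0, y = 4.5513 + 0.0*(4.5513 - 4.5513) = 4.5513
  grad(y) = 30.513, v = y - alpha*grad = 3.3521
  prox(v) = soft_thresh(3.3521, 0.0711) = 3.281
Iteration 2: beta = 0.3333, y = 3.281 + 0.3333*(3.281 - 4.5513) = 2.8576
  grad(y) = 13.5757, v = y - alpha*grad = 2.324
  prox(v) = soft_thresh(2.324, 0.0711) = 2.2529
f(x_2) = 5*2.2529^2 - 15*2.2529 + 1.81*|2.2529| = -4.3378


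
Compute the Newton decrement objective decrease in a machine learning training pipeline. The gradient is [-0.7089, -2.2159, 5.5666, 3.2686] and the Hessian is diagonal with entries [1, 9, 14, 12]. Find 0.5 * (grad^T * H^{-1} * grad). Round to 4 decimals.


Step 1: H is diagonal, so H^(-1) * g = [-0.7089, -0.2462, 0.3976, 0.2724].
Step 2: g^T H^(-1) g = sum_i g_i^2 / H_ii
  = (-0.7089)^2/1 + (-2.2159)^2/9 + (5.5666)^2/14 + (3.2686)^2/12
  = 0.5025 + 0.5456 + 2.2134 + 0.8903 = 4.1518
Step 3: Objective decrease = 0.5 * g^T H^(-1) g = 2.0759


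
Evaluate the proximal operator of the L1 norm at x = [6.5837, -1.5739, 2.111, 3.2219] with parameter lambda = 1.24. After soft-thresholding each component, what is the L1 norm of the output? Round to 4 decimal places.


Soft-thresholding with lambda = 1.24:
prox(6.5837) = sign(6.5837)*max(|6.5837| - 1.24, 0) = 5.3437
prox(-1.5739) = sign(-1.5739)*max(|-1.5739| - 1.24, 0) = -0.3339
prox(2.111) = sign(2.111)*max(|2.111| - 1.24, 0) = 0.871
prox(3.2219) = sign(3.2219)*max(|3.2219| - 1.24, 0) = 1.9819
prox(x) = [5.3437, -0.3339, 0.871, 1.9819]
||prox(x)||_1 = 5.3437 + 0.3339 + 0.871 + 1.9819 = 8.5305


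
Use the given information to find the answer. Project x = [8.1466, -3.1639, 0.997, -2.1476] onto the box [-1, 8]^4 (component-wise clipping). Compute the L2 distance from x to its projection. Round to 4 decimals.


Project each component onto [-1, 8].
clip(8.1466) = 8.0, clip(-3.1639) = -1.0, clip(0.997) = 0.997, clip(-2.1476) = -1.0
Projection = [8.0, -1.0, 0.997, -1.0]
Squared diffs: [0.0215, 4.6825, 0.0, 1.317]
Distance = sqrt(6.021) = 2.4538


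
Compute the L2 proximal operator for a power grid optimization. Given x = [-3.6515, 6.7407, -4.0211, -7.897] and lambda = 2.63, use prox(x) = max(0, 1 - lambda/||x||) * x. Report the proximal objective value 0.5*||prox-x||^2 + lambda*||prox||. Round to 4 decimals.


Step 1: Compute ||x||.
||x|| = 11.7176
Step 2: Compute scaling factor.
scale = max(0, 1 - 2.63/11.7176) = 0.7756
Step 3: prox(x) = [-2.8319, 5.2278, -3.1186, -6.1245]
||prox(x)|| = 9.0876
Step 4: Proximal objective.
0.5*||prox-x||^2 = 3.4585
lambda*||prox|| = 23.9004
Total = 27.3589


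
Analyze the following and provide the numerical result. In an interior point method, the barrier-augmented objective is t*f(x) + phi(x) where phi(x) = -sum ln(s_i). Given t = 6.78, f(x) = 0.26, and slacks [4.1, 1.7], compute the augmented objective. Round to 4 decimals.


Step 1: Compute log-barrier.
ln values: [1.411, 0.5306]
phi = -(1.411 + 0.5306) = -1.9416
Step 2: Compute augmented objective.
t*f(x) = 6.78*0.26 = 1.7628
Total = 1.7628 - 1.9416 = -0.1788


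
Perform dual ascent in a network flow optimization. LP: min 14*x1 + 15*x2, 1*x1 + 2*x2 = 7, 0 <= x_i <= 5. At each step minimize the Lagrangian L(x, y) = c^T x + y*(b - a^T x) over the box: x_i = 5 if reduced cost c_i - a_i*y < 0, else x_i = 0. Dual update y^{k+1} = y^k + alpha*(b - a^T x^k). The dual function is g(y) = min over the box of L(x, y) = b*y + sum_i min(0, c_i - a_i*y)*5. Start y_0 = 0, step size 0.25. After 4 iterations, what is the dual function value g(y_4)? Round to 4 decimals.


Dual ascent for LP: min 14*x1 + 15*x2, 1*x1 + 2*x2 = 7, 0 <= x_i <= 5
Step 1: y^k = 0.0, reduced costs: (14.0, 15.0)
  x^k = (0.0, 0.0), subgradient = b - a^T x = 7.0
  y^{k+1} = 0.0 + 0.25*7.0 = 1.75
Step 2: y^k = 1.75, reduced costs: (12.25, 11.5)
  x^k = (0.0, 0.0), subgradient = b - a^T x = 7.0
  y^{k+1} = 1.75 + 0.25*7.0 = 3.5
Step 3: y^k = 3.5, reduced costs: (10.5, 8.0)
  x^k = (0.0, 0.0), subgradient = b - a^T x = 7.0
  y^{k+1} = 3.5 + 0.25*7.0 = 5.25
Step 4: y^k = 5.25, reduced costs: (8.75, 4.5)
  x^k = (0.0, 0.0), subgradient = b - a^T x = 7.0
  y^{k+1} = 5.25 + 0.25*7.0 = 7.0
Dual objective at y_4 = 7.0: reduced costs (7.0, 1.0), box minimizer x = (0.0, 0.0)
g(y_4) = b*y + (c1 - a1*y)*x1 + (c2 - a2*y)*x2 = 7*7.0 + 7.0*0.0 + 1.0*0.0 = 49.0 + 0.0 + 0.0 = 49.0


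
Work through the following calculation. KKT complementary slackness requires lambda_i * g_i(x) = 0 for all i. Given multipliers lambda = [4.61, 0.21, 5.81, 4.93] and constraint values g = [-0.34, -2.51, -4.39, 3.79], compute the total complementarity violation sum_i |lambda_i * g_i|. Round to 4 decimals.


KKT complementary slackness check:
lambda_1 * g_1 = 4.61 * -0.34 = -1.5674
lambda_2 * g_2 = 0.21 * -2.51 = -0.5271
lambda_3 * g_3 = 5.81 * -4.39 = -25.5059
lambda_4 * g_4 = 4.93 * 3.79 = 18.6847
Total violation = 1.5674 + 0.5271 + 25.5059 + 18.6847 = 46.2851


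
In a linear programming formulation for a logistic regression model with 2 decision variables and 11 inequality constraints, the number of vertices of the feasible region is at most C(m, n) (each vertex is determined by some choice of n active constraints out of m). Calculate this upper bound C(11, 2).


Each vertex corresponds to some choice of n active constraints out of m, so the number of vertices is at most C(m, n) = m! / (n!(m-n)!).
m = 11, n = 2
Numerator: 11 * 10
Denominator: 2! = 2
C(11, 2) = 55


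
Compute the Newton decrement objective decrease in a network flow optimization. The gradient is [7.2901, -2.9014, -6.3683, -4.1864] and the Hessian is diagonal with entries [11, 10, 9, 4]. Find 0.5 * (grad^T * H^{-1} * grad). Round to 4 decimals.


Step 1: H is diagonal, so H^(-1) * g = [0.6627, -0.2901, -0.7076, -1.0466].
Step 2: g^T H^(-1) g = sum_i g_i^2 / H_ii
  = (7.2901)^2/11 + (-2.9014)^2/10 + (-6.3683)^2/9 + (-4.1864)^2/4
  = 4.8314 + 0.8418 + 4.5061 + 4.3815 = 14.5609
Step 3: Objective decrease = 0.5 * g^T H^(-1) g = 7.2804


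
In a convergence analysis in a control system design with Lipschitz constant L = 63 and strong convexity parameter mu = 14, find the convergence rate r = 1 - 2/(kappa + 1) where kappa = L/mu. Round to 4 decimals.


Step 1: Compute the condition number.
kappa = L/mu = 63/14 = 4.5
Step 2: Compute the convergence rate.
r = 1 - 2/(kappa + 1) = 1 - 2*mu/(L + mu) = (L - mu)/(L + mu) = 49/77 = 0.6364


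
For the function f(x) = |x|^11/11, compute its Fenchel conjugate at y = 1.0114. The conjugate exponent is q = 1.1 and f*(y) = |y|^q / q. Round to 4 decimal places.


The conjugate exponent q satisfies 1/p + 1/q = 1.
p = 11, so q = 11/(11 - 1) = 1.1
|y|^q = 1.0114^1.1 = 1.0125
f*(1.0114) = 1.0125 / 1.1 = 0.9205


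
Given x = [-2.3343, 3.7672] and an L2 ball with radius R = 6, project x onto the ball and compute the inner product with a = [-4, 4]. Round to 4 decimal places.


Step 1: Compute ||x|| (intermediates to 6 decimals).
||x|| = sqrt((-2.3343)^2 + 3.7672^2) = 4.431789
Step 2: Project.
Since ||x|| <= R, proj = x (no scaling needed).
proj(x) = [-2.3343, 3.7672]
Step 3: Dot product.
a^T * proj(x) = -4*(-2.3343) + 4*3.7672 = 24.406


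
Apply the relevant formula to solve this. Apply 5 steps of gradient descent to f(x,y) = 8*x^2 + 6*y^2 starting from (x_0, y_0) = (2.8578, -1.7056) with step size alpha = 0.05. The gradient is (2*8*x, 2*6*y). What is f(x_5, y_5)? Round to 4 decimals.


Gradient descent on f(x,y) = 8*x^2 + 6*y^2.
Starting point: (2.8578, -1.7056), alpha = 0.05
Step 1: grad_x = 2*8*2.8578 = 45.7248, grad_y = 2*6*-1.7056 = -20.4672
  x_1 = 2.8578 - 0.05*45.7248 = 0.5716
  y_1 = -1.7056 - 0.05*-20.4672 = -0.6822
Step 2: grad_x = 2*8*0.5716 = 9.145, grad_y = 2*6*-0.6822 = -8.1869
  x_2 = 0.5716 - 0.05*9.145 = 0.1143
  y_2 = -0.6822 - 0.05*-8.1869 = -0.2729
Step 3: grad_x = 2*8*0.1143 = 1.829, grad_y = 2*6*-0.2729 = -3.2748
  x_3 = 0.1143 - 0.05*1.829 = 0.0229
  y_3 = -0.2729 - 0.05*-3.2748 = -0.1092
Step 4: grad_x = 2*8*0.0229 = 0.3658, grad_y = 2*6*-0.1092 = -1.3099
  x_4 = 0.0229 - 0.05*0.3658 = 0.0046
  y_4 = -0.1092 - 0.05*-1.3099 = -0.0437
Step 5: grad_x = 2*8*0.0046 = 0.0732, grad_y = 2*6*-0.0437 = -0.524
  x_5 = 0.0046 - 0.05*0.0732 = 0.0009
  y_5 = -0.0437 - 0.05*-0.524 = -0.0175
f(0.0009, -0.0175) = 8*0.0009^2 + 6*(-0.0175)^2 = 0.0018


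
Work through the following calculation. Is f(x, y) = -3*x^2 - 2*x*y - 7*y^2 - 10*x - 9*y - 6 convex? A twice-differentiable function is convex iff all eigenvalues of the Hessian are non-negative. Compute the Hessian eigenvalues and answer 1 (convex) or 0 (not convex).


The Hessian of f(x,y) = -3*x^2 - 2*x*y - 7*y^2 - 10*x - 9*y - 6 is:
H = [[-6, -2], [-2, -14]]
Trace = -6 - 14 = -20
Determinant = -6*-14 - (-2)^2 = 80
Discriminant = (-20)^2 - 4*80 = 80.0
Eigenvalues: lambda_1 = -14.4721, lambda_2 = -5.5279
The function is not convex.

0


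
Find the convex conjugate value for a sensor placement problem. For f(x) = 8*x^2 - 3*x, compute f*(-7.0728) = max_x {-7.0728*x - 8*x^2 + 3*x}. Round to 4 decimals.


f*(y) = sup_x {y*x - a*x^2 - b*x} = sup_x {(y-b)*x - a*x^2}
FOC: (y - b) - 2a*x = 0 => x* = (y - b)/(2a)
x* = (-7.0728 + 3)/(2*8) = -0.2546
f*(-7.0728) = (y-b)^2/(4a) = (-7.0728 + 3)^2/(4*8)
= 16.5877/32 = 0.5184


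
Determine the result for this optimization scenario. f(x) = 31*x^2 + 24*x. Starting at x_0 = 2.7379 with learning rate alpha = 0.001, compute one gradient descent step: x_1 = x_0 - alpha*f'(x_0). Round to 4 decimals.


We compute the gradient at x_0 and apply the update.
f'(x) = 62*x + 24
f'(2.7379) = 62*2.7379 + 24 = 193.7498
x_1 = 2.7379 - 0.001*193.7498 = 2.5442


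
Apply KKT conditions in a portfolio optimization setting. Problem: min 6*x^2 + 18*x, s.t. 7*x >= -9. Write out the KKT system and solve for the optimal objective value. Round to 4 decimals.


Step 1: Try lambda = 0 (constraint inactive).
x_unc = -18/(2*6) = -1.5
Check: 7*-1.5 = -10.5 < -9 -- violated!
Step 2: Constraint must be active: 7*x = -9
x* = -9/7 = -1.2857 (rounded; the exact value -9/7 is used below)
lambda = (2*6*(-9/7) + 18)/7 = 0.3673
Step 3: Compute optimal value.
f(x*) = 6*(-9/7)^2 + 18*(-9/7) = -13.2245


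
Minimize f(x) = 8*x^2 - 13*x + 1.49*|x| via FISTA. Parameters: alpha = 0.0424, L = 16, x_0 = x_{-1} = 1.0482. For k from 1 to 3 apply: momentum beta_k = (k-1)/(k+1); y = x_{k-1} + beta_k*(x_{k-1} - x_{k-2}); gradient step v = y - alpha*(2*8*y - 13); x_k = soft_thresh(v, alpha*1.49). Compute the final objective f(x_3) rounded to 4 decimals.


FISTA on f(x) = 8*x^2 - 13*x + 1.49*|x|
L = 16, alpha = 0.0424
Iteration 1: beta = 0.0, y = 1.0482 + 0.0*(1.0482 - 1.0482) = 1.0482
  grad(y) = 3.7712, v = y - alpha*grad = 0.8883
  prox(v) = soft_thresh(0.8883, 0.0632) = 0.8251
Iteration 2: beta = 0.3333, y = 0.8251 + 0.3333*(0.8251 - 1.0482) = 0.7508
  grad(y) = -0.9877, v = y - alpha*grad = 0.7926
  prox(v) = soft_thresh(0.7926, 0.0632) = 0.7295
Iteration 3: beta = 0.5, y = 0.7295 + 0.5*(0.7295 - 0.8251) = 0.6816
  grad(y) = -2.0937, v = y - alpha*grad = 0.7704
  prox(v) = soft_thresh(0.7704, 0.0632) = 0.7072
f(x_3) = 8*0.7072^2 - 13*0.7072 + 1.49*|0.7072| = -4.1388


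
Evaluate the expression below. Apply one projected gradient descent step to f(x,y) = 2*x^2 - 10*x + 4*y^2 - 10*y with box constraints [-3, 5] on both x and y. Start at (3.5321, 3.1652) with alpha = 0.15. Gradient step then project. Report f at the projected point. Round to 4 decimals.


Step 1: Compute gradient at (3.5321, 3.1652).
grad_x = 2*2*3.5321 - 10 = 4.1284
grad_y = 2*4*3.1652 - 10 = 15.3216
Step 2: Gradient step.
x_raw = 3.5321 - 0.15*4.1284 = 2.9128
y_raw = 3.1652 - 0.15*15.3216 = 0.867
Step 3: Project onto [-3, 5].
x_proj = clip(2.9128) = 2.9128
y_proj = clip(0.867) = 0.867
Step 4: Evaluate f.
f(2.9128, 0.867) = -17.8222


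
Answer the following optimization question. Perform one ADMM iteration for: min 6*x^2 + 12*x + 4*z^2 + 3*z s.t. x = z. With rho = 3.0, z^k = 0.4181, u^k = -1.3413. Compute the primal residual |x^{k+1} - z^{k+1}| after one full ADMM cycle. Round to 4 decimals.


ADMM iteration with rho = 3.0, z^k = 0.4181, u^k = -1.3413
Step 1: x-update.
Minimize 6*x^2 + 12*x + (3.0/2)*(x - 0.4181 - 1.3413)^2
FOC: (2*6 + 3.0)*x = -12 + 3.0*(0.4181 + 1.3413)
x^{k+1} = -0.4481
Step 2: z-update.
Minimize 4*z^2 + 3*z + (3.0/2)*(-0.4481 - z - 1.3413)^2
FOC: (2*4 + 3.0)*z = -3 + 3.0*(-0.4481 - 1.3413)
z^{k+1} = -0.7608
Step 3: u-update.
u^{k+1} = -1.3413 - 0.4481 + 0.7608 = -1.0287
Step 4: Primal residual = |-0.4481 + 0.7608| = 0.3126


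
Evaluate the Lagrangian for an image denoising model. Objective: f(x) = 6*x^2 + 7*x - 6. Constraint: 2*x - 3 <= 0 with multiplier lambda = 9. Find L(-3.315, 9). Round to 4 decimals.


Step 1: Evaluate f(x).
f(-3.315) = 6*(-3.315)^2 + 7*(-3.315) - 6 = 36.7304
Step 2: Evaluate g(x).
g(-3.315) = 2*-3.315 - 3 = -9.63
Step 3: Compute Lagrangian.
L = 36.7304 + 9*-9.63 = -49.9397


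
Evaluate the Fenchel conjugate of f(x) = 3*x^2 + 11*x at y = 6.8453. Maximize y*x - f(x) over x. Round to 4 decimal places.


f*(y) = sup_x {y*x - a*x^2 - b*x} = sup_x {(y-b)*x - a*x^2}
FOC: (y - b) - 2a*x = 0 => x* = (y - b)/(2a)
x* = (6.8453 - 11)/(2*3) = -0.6925
f*(6.8453) = (y-b)^2/(4a) = (6.8453 - 11)^2/(4*3)
= 17.2615/12 = 1.4385


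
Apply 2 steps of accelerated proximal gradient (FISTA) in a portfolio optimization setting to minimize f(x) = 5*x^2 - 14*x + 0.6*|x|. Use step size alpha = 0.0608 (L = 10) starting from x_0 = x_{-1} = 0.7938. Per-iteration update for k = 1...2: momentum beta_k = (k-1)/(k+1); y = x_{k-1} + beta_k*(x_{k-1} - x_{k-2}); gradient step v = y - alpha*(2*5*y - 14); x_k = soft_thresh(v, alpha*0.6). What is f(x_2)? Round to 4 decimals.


FISTA on f(x) = 5*x^2 - 14*x + 0.6*|x|
L = 10, alpha = 0.0608
Iteration 1: beta = 0.0, y = 0.7938 + 0.0*(0.7938 - 0.7938) = 0.7938
  grad(y) = -6.062, v = y - alpha*grad = 1.1624
  prox(v) = soft_thresh(1.1624, 0.0365) = 1.1259
Iteration 2: beta = 0.3333, y = 1.1259 + 0.3333*(1.1259 - 0.7938) = 1.2366
  grad(y) = -1.6341, v = y - alpha*grad = 1.3359
  prox(v) = soft_thresh(1.3359, 0.0365) = 1.2995
f(x_2) = 5*1.2995^2 - 14*1.2995 + 0.6*|1.2995| = -8.9698


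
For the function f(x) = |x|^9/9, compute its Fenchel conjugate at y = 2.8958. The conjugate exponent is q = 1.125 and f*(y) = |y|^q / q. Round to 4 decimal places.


The conjugate exponent q satisfies 1/p + 1/q = 1.
p = 9, so q = 9/(9 - 1) = 1.125
|y|^q = 2.8958^1.125 = 3.3074
f*(2.8958) = 3.3074 / 1.125 = 2.9399


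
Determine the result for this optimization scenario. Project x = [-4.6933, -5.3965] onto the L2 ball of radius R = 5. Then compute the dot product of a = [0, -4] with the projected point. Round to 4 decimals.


Step 1: Compute ||x|| (intermediates to 6 decimals).
||x|| = sqrt((-4.6933)^2 + (-5.3965)^2) = 7.151872
Step 2: Project.
Since ||x|| > R, scale = R/||x|| = 5/7.151872 = 0.699118, proj(x) = scale * x
proj(x) = [-3.281171, -3.77279]
Step 3: Dot product.
a^T * proj(x) = 0*(-3.281171) - 4*(-3.77279) = 15.0912


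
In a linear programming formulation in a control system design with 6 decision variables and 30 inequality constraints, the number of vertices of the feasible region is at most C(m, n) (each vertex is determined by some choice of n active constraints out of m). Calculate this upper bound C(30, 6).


Each vertex corresponds to some choice of n active constraints out of m, so the number of vertices is at most C(m, n) = m! / (n!(m-n)!).
m = 30, n = 6
Numerator: 30 * 29 * 28 * 27 * 26 * 25
Denominator: 6! = 720
C(30, 6) = 593775


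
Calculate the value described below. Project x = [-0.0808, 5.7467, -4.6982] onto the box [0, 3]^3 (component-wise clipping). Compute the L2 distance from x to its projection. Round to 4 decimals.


Project each component onto [0, 3].
clip(-0.0808) = 0.0, clip(5.7467) = 3.0, clip(-4.6982) = 0.0
Projection = [0.0, 3.0, 0.0]
Squared diffs: [0.0065, 7.5444, 22.0731]
Distance = sqrt(29.624) = 5.4428


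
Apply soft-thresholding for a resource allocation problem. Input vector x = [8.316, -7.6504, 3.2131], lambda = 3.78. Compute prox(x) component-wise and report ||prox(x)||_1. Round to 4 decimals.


Soft-thresholding with lambda = 3.78:
prox(8.316) = sign(8.316)*max(|8.316| - 3.78, 0) = 4.536
prox(-7.6504) = sign(-7.6504)*max(|-7.6504| - 3.78, 0) = -3.8704
prox(3.2131) = sign(3.2131)*max(|3.2131| - 3.78, 0) = 0.0
prox(x) = [4.536, -3.8704, 0.0]
||prox(x)||_1 = 4.536 + 3.8704 + 0.0 = 8.4064


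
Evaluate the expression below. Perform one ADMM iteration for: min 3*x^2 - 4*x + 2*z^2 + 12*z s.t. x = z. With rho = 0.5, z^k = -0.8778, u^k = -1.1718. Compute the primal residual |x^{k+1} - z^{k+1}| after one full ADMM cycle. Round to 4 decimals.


ADMM iteration with rho = 0.5, z^k = -0.8778, u^k = -1.1718
Step 1: x-update.
Minimize 3*x^2 - 4*x + (0.5/2)*(x + 0.8778 - 1.1718)^2
FOC: (2*3 + 0.5)*x = 4 + 0.5*(-0.8778 + 1.1718)
x^{k+1} = 0.638
Step 2: z-update.
Minimize 2*z^2 + 12*z + (0.5/2)*(0.638 - z - 1.1718)^2
FOC: (2*2 + 0.5)*z = -12 + 0.5*(0.638 - 1.1718)
z^{k+1} = -2.726
Step 3: u-update.
u^{k+1} = -1.1718 + 0.638 + 2.726 = 2.1922
Step 4: Primal residual = |0.638 + 2.726| = 3.364
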